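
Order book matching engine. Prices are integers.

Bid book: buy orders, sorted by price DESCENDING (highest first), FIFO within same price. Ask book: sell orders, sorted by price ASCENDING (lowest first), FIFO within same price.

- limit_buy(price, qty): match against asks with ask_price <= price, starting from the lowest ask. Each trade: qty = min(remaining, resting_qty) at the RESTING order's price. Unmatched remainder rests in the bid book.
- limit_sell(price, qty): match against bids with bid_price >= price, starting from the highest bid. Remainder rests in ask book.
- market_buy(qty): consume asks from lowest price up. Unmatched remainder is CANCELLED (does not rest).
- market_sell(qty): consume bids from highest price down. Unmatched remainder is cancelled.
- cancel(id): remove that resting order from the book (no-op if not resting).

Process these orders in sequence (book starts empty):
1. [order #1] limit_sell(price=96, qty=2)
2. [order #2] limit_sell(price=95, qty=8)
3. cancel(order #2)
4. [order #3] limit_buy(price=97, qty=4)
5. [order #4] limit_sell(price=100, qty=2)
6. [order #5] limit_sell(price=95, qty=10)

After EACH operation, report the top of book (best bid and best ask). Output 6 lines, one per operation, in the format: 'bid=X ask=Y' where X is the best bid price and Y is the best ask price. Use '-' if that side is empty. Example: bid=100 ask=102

Answer: bid=- ask=96
bid=- ask=95
bid=- ask=96
bid=97 ask=-
bid=97 ask=100
bid=- ask=95

Derivation:
After op 1 [order #1] limit_sell(price=96, qty=2): fills=none; bids=[-] asks=[#1:2@96]
After op 2 [order #2] limit_sell(price=95, qty=8): fills=none; bids=[-] asks=[#2:8@95 #1:2@96]
After op 3 cancel(order #2): fills=none; bids=[-] asks=[#1:2@96]
After op 4 [order #3] limit_buy(price=97, qty=4): fills=#3x#1:2@96; bids=[#3:2@97] asks=[-]
After op 5 [order #4] limit_sell(price=100, qty=2): fills=none; bids=[#3:2@97] asks=[#4:2@100]
After op 6 [order #5] limit_sell(price=95, qty=10): fills=#3x#5:2@97; bids=[-] asks=[#5:8@95 #4:2@100]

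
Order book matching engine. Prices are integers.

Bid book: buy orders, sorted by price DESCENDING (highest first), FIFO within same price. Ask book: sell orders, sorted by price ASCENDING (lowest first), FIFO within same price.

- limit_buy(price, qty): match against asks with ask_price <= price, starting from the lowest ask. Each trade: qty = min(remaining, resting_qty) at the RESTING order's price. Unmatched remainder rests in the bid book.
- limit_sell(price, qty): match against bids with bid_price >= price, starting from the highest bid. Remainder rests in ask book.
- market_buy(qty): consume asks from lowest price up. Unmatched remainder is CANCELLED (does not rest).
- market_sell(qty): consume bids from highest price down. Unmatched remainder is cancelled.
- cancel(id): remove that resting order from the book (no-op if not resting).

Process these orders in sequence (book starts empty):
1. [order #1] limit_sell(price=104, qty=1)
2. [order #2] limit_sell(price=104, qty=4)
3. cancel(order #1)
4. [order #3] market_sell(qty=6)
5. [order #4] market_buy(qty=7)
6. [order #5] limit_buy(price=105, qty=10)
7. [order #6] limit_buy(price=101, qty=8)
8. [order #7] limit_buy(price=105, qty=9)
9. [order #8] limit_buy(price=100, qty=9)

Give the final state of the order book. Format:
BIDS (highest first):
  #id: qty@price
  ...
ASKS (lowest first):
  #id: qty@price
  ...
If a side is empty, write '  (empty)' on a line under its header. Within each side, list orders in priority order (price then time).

After op 1 [order #1] limit_sell(price=104, qty=1): fills=none; bids=[-] asks=[#1:1@104]
After op 2 [order #2] limit_sell(price=104, qty=4): fills=none; bids=[-] asks=[#1:1@104 #2:4@104]
After op 3 cancel(order #1): fills=none; bids=[-] asks=[#2:4@104]
After op 4 [order #3] market_sell(qty=6): fills=none; bids=[-] asks=[#2:4@104]
After op 5 [order #4] market_buy(qty=7): fills=#4x#2:4@104; bids=[-] asks=[-]
After op 6 [order #5] limit_buy(price=105, qty=10): fills=none; bids=[#5:10@105] asks=[-]
After op 7 [order #6] limit_buy(price=101, qty=8): fills=none; bids=[#5:10@105 #6:8@101] asks=[-]
After op 8 [order #7] limit_buy(price=105, qty=9): fills=none; bids=[#5:10@105 #7:9@105 #6:8@101] asks=[-]
After op 9 [order #8] limit_buy(price=100, qty=9): fills=none; bids=[#5:10@105 #7:9@105 #6:8@101 #8:9@100] asks=[-]

Answer: BIDS (highest first):
  #5: 10@105
  #7: 9@105
  #6: 8@101
  #8: 9@100
ASKS (lowest first):
  (empty)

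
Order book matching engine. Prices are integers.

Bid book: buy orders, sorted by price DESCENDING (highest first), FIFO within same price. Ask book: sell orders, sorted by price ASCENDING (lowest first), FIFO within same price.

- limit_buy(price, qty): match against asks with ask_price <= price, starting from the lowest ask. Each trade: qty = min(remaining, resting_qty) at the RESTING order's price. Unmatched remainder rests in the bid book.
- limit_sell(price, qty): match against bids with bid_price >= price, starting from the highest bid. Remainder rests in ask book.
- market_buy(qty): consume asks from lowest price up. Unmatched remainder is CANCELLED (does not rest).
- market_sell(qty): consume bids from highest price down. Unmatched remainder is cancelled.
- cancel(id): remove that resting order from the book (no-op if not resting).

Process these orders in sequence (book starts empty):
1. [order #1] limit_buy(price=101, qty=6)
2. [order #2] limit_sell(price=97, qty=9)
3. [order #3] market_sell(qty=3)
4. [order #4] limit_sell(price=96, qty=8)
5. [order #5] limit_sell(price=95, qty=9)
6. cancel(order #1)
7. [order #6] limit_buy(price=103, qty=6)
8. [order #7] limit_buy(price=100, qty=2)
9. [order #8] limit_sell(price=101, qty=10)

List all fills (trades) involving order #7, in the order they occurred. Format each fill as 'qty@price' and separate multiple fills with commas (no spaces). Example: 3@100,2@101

Answer: 2@95

Derivation:
After op 1 [order #1] limit_buy(price=101, qty=6): fills=none; bids=[#1:6@101] asks=[-]
After op 2 [order #2] limit_sell(price=97, qty=9): fills=#1x#2:6@101; bids=[-] asks=[#2:3@97]
After op 3 [order #3] market_sell(qty=3): fills=none; bids=[-] asks=[#2:3@97]
After op 4 [order #4] limit_sell(price=96, qty=8): fills=none; bids=[-] asks=[#4:8@96 #2:3@97]
After op 5 [order #5] limit_sell(price=95, qty=9): fills=none; bids=[-] asks=[#5:9@95 #4:8@96 #2:3@97]
After op 6 cancel(order #1): fills=none; bids=[-] asks=[#5:9@95 #4:8@96 #2:3@97]
After op 7 [order #6] limit_buy(price=103, qty=6): fills=#6x#5:6@95; bids=[-] asks=[#5:3@95 #4:8@96 #2:3@97]
After op 8 [order #7] limit_buy(price=100, qty=2): fills=#7x#5:2@95; bids=[-] asks=[#5:1@95 #4:8@96 #2:3@97]
After op 9 [order #8] limit_sell(price=101, qty=10): fills=none; bids=[-] asks=[#5:1@95 #4:8@96 #2:3@97 #8:10@101]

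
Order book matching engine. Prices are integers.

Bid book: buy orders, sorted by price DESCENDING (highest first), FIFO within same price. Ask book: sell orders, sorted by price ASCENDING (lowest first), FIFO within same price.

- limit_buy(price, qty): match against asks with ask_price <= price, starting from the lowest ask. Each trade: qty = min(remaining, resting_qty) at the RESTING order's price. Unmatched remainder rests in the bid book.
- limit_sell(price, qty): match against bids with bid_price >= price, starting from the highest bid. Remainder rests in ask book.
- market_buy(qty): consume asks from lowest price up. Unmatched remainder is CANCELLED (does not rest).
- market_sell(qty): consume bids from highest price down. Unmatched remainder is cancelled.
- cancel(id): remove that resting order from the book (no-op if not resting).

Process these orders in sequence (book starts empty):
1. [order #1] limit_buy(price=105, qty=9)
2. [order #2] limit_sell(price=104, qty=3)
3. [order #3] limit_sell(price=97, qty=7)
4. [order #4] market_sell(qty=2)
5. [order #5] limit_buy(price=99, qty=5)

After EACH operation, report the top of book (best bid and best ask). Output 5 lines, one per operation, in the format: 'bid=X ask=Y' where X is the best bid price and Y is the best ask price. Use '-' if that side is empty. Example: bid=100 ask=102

After op 1 [order #1] limit_buy(price=105, qty=9): fills=none; bids=[#1:9@105] asks=[-]
After op 2 [order #2] limit_sell(price=104, qty=3): fills=#1x#2:3@105; bids=[#1:6@105] asks=[-]
After op 3 [order #3] limit_sell(price=97, qty=7): fills=#1x#3:6@105; bids=[-] asks=[#3:1@97]
After op 4 [order #4] market_sell(qty=2): fills=none; bids=[-] asks=[#3:1@97]
After op 5 [order #5] limit_buy(price=99, qty=5): fills=#5x#3:1@97; bids=[#5:4@99] asks=[-]

Answer: bid=105 ask=-
bid=105 ask=-
bid=- ask=97
bid=- ask=97
bid=99 ask=-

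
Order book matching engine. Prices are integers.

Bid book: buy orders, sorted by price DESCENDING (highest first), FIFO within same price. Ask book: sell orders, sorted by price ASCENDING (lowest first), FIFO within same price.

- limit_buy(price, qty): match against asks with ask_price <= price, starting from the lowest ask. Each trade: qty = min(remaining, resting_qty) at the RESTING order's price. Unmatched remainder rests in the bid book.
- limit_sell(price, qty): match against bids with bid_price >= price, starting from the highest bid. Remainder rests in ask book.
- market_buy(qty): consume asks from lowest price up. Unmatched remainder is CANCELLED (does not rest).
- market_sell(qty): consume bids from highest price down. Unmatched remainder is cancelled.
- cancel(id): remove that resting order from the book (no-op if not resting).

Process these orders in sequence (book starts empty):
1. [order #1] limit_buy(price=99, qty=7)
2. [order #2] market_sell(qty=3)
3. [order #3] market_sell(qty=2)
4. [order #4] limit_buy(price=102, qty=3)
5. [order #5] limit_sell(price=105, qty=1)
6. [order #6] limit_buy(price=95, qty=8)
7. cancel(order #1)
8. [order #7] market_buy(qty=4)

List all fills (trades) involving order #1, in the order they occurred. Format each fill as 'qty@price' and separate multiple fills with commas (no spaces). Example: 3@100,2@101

Answer: 3@99,2@99

Derivation:
After op 1 [order #1] limit_buy(price=99, qty=7): fills=none; bids=[#1:7@99] asks=[-]
After op 2 [order #2] market_sell(qty=3): fills=#1x#2:3@99; bids=[#1:4@99] asks=[-]
After op 3 [order #3] market_sell(qty=2): fills=#1x#3:2@99; bids=[#1:2@99] asks=[-]
After op 4 [order #4] limit_buy(price=102, qty=3): fills=none; bids=[#4:3@102 #1:2@99] asks=[-]
After op 5 [order #5] limit_sell(price=105, qty=1): fills=none; bids=[#4:3@102 #1:2@99] asks=[#5:1@105]
After op 6 [order #6] limit_buy(price=95, qty=8): fills=none; bids=[#4:3@102 #1:2@99 #6:8@95] asks=[#5:1@105]
After op 7 cancel(order #1): fills=none; bids=[#4:3@102 #6:8@95] asks=[#5:1@105]
After op 8 [order #7] market_buy(qty=4): fills=#7x#5:1@105; bids=[#4:3@102 #6:8@95] asks=[-]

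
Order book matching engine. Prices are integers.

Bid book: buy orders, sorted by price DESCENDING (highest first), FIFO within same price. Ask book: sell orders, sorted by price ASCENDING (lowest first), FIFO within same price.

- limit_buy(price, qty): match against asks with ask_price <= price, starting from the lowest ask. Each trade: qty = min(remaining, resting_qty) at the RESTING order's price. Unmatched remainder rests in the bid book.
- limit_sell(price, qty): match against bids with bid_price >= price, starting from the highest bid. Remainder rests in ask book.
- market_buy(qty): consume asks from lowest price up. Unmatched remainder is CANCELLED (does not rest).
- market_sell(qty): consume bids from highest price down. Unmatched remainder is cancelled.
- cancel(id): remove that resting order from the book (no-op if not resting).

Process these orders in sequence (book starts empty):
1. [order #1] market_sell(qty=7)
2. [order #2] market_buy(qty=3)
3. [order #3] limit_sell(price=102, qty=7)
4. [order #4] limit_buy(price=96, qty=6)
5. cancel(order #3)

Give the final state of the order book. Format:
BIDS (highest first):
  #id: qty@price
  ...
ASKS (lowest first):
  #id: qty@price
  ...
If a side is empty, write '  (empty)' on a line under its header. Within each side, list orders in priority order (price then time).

Answer: BIDS (highest first):
  #4: 6@96
ASKS (lowest first):
  (empty)

Derivation:
After op 1 [order #1] market_sell(qty=7): fills=none; bids=[-] asks=[-]
After op 2 [order #2] market_buy(qty=3): fills=none; bids=[-] asks=[-]
After op 3 [order #3] limit_sell(price=102, qty=7): fills=none; bids=[-] asks=[#3:7@102]
After op 4 [order #4] limit_buy(price=96, qty=6): fills=none; bids=[#4:6@96] asks=[#3:7@102]
After op 5 cancel(order #3): fills=none; bids=[#4:6@96] asks=[-]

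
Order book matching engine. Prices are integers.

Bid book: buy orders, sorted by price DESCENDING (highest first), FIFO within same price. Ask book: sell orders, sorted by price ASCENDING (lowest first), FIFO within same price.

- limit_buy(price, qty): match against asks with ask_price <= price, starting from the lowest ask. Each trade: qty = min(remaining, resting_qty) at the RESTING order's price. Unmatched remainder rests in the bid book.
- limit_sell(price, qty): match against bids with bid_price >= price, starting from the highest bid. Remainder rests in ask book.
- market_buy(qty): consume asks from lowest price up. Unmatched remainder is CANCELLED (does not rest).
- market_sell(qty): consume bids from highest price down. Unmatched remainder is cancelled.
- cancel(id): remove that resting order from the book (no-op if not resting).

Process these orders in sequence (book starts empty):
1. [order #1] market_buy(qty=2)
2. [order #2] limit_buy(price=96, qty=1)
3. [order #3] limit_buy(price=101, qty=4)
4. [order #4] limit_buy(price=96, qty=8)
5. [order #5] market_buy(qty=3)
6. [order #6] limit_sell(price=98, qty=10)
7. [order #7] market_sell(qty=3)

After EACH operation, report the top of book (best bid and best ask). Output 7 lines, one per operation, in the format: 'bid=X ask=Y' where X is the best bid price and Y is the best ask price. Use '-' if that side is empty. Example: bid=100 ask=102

Answer: bid=- ask=-
bid=96 ask=-
bid=101 ask=-
bid=101 ask=-
bid=101 ask=-
bid=96 ask=98
bid=96 ask=98

Derivation:
After op 1 [order #1] market_buy(qty=2): fills=none; bids=[-] asks=[-]
After op 2 [order #2] limit_buy(price=96, qty=1): fills=none; bids=[#2:1@96] asks=[-]
After op 3 [order #3] limit_buy(price=101, qty=4): fills=none; bids=[#3:4@101 #2:1@96] asks=[-]
After op 4 [order #4] limit_buy(price=96, qty=8): fills=none; bids=[#3:4@101 #2:1@96 #4:8@96] asks=[-]
After op 5 [order #5] market_buy(qty=3): fills=none; bids=[#3:4@101 #2:1@96 #4:8@96] asks=[-]
After op 6 [order #6] limit_sell(price=98, qty=10): fills=#3x#6:4@101; bids=[#2:1@96 #4:8@96] asks=[#6:6@98]
After op 7 [order #7] market_sell(qty=3): fills=#2x#7:1@96 #4x#7:2@96; bids=[#4:6@96] asks=[#6:6@98]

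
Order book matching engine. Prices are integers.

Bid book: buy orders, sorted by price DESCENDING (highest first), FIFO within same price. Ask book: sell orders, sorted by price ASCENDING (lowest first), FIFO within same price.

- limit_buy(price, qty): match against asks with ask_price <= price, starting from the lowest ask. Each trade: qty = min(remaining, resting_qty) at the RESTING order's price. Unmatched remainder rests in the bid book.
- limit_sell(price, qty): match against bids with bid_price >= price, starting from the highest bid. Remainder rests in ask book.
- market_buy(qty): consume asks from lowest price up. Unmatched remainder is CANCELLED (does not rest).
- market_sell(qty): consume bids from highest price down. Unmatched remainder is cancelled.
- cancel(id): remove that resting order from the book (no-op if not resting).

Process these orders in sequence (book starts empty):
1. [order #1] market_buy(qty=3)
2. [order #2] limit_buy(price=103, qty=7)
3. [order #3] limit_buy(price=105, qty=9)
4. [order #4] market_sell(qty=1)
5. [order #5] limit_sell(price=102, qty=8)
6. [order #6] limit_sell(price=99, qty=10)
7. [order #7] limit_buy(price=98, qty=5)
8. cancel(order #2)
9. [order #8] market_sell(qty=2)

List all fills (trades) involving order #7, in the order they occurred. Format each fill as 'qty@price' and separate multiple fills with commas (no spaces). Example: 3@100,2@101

Answer: 2@98

Derivation:
After op 1 [order #1] market_buy(qty=3): fills=none; bids=[-] asks=[-]
After op 2 [order #2] limit_buy(price=103, qty=7): fills=none; bids=[#2:7@103] asks=[-]
After op 3 [order #3] limit_buy(price=105, qty=9): fills=none; bids=[#3:9@105 #2:7@103] asks=[-]
After op 4 [order #4] market_sell(qty=1): fills=#3x#4:1@105; bids=[#3:8@105 #2:7@103] asks=[-]
After op 5 [order #5] limit_sell(price=102, qty=8): fills=#3x#5:8@105; bids=[#2:7@103] asks=[-]
After op 6 [order #6] limit_sell(price=99, qty=10): fills=#2x#6:7@103; bids=[-] asks=[#6:3@99]
After op 7 [order #7] limit_buy(price=98, qty=5): fills=none; bids=[#7:5@98] asks=[#6:3@99]
After op 8 cancel(order #2): fills=none; bids=[#7:5@98] asks=[#6:3@99]
After op 9 [order #8] market_sell(qty=2): fills=#7x#8:2@98; bids=[#7:3@98] asks=[#6:3@99]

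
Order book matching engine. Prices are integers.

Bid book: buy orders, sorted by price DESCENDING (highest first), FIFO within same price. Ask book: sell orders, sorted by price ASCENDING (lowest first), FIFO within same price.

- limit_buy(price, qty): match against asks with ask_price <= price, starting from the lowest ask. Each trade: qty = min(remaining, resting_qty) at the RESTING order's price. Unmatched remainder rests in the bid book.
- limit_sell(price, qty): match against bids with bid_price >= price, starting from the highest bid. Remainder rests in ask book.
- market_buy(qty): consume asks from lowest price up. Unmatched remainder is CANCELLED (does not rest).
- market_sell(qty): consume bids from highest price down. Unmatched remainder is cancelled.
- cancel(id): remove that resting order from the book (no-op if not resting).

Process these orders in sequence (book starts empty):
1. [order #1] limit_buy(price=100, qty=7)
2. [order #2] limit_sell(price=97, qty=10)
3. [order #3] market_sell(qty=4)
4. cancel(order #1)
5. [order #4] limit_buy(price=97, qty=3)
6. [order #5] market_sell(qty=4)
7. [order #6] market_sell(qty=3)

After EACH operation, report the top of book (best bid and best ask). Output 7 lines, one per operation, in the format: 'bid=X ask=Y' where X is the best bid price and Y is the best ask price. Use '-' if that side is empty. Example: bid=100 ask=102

After op 1 [order #1] limit_buy(price=100, qty=7): fills=none; bids=[#1:7@100] asks=[-]
After op 2 [order #2] limit_sell(price=97, qty=10): fills=#1x#2:7@100; bids=[-] asks=[#2:3@97]
After op 3 [order #3] market_sell(qty=4): fills=none; bids=[-] asks=[#2:3@97]
After op 4 cancel(order #1): fills=none; bids=[-] asks=[#2:3@97]
After op 5 [order #4] limit_buy(price=97, qty=3): fills=#4x#2:3@97; bids=[-] asks=[-]
After op 6 [order #5] market_sell(qty=4): fills=none; bids=[-] asks=[-]
After op 7 [order #6] market_sell(qty=3): fills=none; bids=[-] asks=[-]

Answer: bid=100 ask=-
bid=- ask=97
bid=- ask=97
bid=- ask=97
bid=- ask=-
bid=- ask=-
bid=- ask=-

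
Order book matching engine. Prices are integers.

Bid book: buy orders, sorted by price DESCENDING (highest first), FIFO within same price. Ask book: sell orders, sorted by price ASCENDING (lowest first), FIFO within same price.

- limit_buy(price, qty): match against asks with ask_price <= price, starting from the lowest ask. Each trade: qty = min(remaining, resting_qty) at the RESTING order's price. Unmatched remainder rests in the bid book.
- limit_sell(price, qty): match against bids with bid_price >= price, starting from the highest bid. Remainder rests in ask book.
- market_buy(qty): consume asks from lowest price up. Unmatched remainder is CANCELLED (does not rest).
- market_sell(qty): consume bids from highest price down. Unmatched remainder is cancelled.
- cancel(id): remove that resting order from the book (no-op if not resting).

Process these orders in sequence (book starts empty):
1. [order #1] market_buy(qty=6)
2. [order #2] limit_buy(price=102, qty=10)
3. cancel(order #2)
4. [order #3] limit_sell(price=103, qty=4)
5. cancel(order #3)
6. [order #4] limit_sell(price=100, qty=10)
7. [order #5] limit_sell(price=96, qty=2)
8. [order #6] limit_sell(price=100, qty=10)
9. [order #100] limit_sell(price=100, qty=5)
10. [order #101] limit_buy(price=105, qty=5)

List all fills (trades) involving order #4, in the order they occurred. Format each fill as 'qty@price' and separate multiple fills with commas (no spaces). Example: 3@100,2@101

After op 1 [order #1] market_buy(qty=6): fills=none; bids=[-] asks=[-]
After op 2 [order #2] limit_buy(price=102, qty=10): fills=none; bids=[#2:10@102] asks=[-]
After op 3 cancel(order #2): fills=none; bids=[-] asks=[-]
After op 4 [order #3] limit_sell(price=103, qty=4): fills=none; bids=[-] asks=[#3:4@103]
After op 5 cancel(order #3): fills=none; bids=[-] asks=[-]
After op 6 [order #4] limit_sell(price=100, qty=10): fills=none; bids=[-] asks=[#4:10@100]
After op 7 [order #5] limit_sell(price=96, qty=2): fills=none; bids=[-] asks=[#5:2@96 #4:10@100]
After op 8 [order #6] limit_sell(price=100, qty=10): fills=none; bids=[-] asks=[#5:2@96 #4:10@100 #6:10@100]
After op 9 [order #100] limit_sell(price=100, qty=5): fills=none; bids=[-] asks=[#5:2@96 #4:10@100 #6:10@100 #100:5@100]
After op 10 [order #101] limit_buy(price=105, qty=5): fills=#101x#5:2@96 #101x#4:3@100; bids=[-] asks=[#4:7@100 #6:10@100 #100:5@100]

Answer: 3@100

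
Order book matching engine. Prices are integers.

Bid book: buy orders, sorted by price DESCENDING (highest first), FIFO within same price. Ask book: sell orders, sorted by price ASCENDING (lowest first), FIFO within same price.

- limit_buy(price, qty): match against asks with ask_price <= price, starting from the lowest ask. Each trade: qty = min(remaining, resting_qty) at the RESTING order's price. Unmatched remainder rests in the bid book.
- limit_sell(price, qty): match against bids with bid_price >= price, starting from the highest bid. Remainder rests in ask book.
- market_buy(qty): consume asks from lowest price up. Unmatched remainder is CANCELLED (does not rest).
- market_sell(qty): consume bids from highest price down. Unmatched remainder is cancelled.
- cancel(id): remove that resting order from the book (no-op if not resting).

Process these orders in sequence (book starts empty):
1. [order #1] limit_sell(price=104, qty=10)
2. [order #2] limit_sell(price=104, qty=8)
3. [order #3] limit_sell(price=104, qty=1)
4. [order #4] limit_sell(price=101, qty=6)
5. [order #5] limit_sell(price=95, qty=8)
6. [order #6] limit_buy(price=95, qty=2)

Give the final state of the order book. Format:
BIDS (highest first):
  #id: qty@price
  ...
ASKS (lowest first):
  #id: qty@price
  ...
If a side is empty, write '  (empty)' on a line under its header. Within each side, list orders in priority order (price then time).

After op 1 [order #1] limit_sell(price=104, qty=10): fills=none; bids=[-] asks=[#1:10@104]
After op 2 [order #2] limit_sell(price=104, qty=8): fills=none; bids=[-] asks=[#1:10@104 #2:8@104]
After op 3 [order #3] limit_sell(price=104, qty=1): fills=none; bids=[-] asks=[#1:10@104 #2:8@104 #3:1@104]
After op 4 [order #4] limit_sell(price=101, qty=6): fills=none; bids=[-] asks=[#4:6@101 #1:10@104 #2:8@104 #3:1@104]
After op 5 [order #5] limit_sell(price=95, qty=8): fills=none; bids=[-] asks=[#5:8@95 #4:6@101 #1:10@104 #2:8@104 #3:1@104]
After op 6 [order #6] limit_buy(price=95, qty=2): fills=#6x#5:2@95; bids=[-] asks=[#5:6@95 #4:6@101 #1:10@104 #2:8@104 #3:1@104]

Answer: BIDS (highest first):
  (empty)
ASKS (lowest first):
  #5: 6@95
  #4: 6@101
  #1: 10@104
  #2: 8@104
  #3: 1@104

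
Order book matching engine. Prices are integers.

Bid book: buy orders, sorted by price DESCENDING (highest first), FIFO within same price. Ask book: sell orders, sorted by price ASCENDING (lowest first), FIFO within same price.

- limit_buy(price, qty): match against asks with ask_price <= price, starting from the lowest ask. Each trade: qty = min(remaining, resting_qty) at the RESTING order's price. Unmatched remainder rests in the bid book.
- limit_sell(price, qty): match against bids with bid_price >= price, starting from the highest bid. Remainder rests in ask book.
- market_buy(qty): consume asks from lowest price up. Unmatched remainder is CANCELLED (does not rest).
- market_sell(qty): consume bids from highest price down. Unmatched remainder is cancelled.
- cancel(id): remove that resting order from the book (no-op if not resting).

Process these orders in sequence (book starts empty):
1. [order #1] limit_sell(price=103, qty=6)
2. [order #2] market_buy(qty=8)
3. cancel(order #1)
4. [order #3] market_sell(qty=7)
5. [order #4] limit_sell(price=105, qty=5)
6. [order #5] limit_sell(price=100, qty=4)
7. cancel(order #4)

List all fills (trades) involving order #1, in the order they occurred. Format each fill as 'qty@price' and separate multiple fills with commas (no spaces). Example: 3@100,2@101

After op 1 [order #1] limit_sell(price=103, qty=6): fills=none; bids=[-] asks=[#1:6@103]
After op 2 [order #2] market_buy(qty=8): fills=#2x#1:6@103; bids=[-] asks=[-]
After op 3 cancel(order #1): fills=none; bids=[-] asks=[-]
After op 4 [order #3] market_sell(qty=7): fills=none; bids=[-] asks=[-]
After op 5 [order #4] limit_sell(price=105, qty=5): fills=none; bids=[-] asks=[#4:5@105]
After op 6 [order #5] limit_sell(price=100, qty=4): fills=none; bids=[-] asks=[#5:4@100 #4:5@105]
After op 7 cancel(order #4): fills=none; bids=[-] asks=[#5:4@100]

Answer: 6@103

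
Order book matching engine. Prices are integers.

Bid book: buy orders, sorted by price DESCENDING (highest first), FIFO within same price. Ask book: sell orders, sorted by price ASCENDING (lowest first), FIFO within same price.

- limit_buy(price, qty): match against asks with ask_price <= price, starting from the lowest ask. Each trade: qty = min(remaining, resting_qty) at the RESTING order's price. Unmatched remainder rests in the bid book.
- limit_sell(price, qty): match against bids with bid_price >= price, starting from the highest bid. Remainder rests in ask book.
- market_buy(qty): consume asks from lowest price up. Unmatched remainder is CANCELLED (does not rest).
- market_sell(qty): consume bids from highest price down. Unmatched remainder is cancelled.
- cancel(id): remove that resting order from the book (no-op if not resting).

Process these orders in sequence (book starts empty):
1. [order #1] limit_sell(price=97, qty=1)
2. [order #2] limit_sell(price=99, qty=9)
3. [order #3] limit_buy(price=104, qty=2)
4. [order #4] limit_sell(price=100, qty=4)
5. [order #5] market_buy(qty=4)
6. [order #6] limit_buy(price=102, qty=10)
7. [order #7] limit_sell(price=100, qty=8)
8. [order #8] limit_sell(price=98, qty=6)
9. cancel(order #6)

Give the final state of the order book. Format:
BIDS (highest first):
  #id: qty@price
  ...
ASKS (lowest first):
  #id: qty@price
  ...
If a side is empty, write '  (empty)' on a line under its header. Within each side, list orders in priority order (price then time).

After op 1 [order #1] limit_sell(price=97, qty=1): fills=none; bids=[-] asks=[#1:1@97]
After op 2 [order #2] limit_sell(price=99, qty=9): fills=none; bids=[-] asks=[#1:1@97 #2:9@99]
After op 3 [order #3] limit_buy(price=104, qty=2): fills=#3x#1:1@97 #3x#2:1@99; bids=[-] asks=[#2:8@99]
After op 4 [order #4] limit_sell(price=100, qty=4): fills=none; bids=[-] asks=[#2:8@99 #4:4@100]
After op 5 [order #5] market_buy(qty=4): fills=#5x#2:4@99; bids=[-] asks=[#2:4@99 #4:4@100]
After op 6 [order #6] limit_buy(price=102, qty=10): fills=#6x#2:4@99 #6x#4:4@100; bids=[#6:2@102] asks=[-]
After op 7 [order #7] limit_sell(price=100, qty=8): fills=#6x#7:2@102; bids=[-] asks=[#7:6@100]
After op 8 [order #8] limit_sell(price=98, qty=6): fills=none; bids=[-] asks=[#8:6@98 #7:6@100]
After op 9 cancel(order #6): fills=none; bids=[-] asks=[#8:6@98 #7:6@100]

Answer: BIDS (highest first):
  (empty)
ASKS (lowest first):
  #8: 6@98
  #7: 6@100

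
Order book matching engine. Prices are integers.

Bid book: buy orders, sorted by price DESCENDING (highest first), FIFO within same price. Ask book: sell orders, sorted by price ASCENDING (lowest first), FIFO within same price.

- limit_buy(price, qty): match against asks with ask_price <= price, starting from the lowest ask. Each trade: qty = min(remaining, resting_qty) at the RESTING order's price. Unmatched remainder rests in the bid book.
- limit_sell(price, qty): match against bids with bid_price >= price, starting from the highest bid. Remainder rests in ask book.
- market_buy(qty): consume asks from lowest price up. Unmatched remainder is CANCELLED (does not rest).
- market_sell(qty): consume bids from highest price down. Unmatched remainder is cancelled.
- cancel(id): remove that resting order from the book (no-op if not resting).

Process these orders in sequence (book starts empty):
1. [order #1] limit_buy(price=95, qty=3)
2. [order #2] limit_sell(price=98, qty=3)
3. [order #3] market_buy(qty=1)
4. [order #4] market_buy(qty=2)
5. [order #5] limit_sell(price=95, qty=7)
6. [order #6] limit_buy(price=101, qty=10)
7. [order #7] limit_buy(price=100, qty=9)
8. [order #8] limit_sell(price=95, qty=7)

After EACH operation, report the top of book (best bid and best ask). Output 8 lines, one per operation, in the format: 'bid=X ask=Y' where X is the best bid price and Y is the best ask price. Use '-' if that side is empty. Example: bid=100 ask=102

Answer: bid=95 ask=-
bid=95 ask=98
bid=95 ask=98
bid=95 ask=-
bid=- ask=95
bid=101 ask=-
bid=101 ask=-
bid=100 ask=-

Derivation:
After op 1 [order #1] limit_buy(price=95, qty=3): fills=none; bids=[#1:3@95] asks=[-]
After op 2 [order #2] limit_sell(price=98, qty=3): fills=none; bids=[#1:3@95] asks=[#2:3@98]
After op 3 [order #3] market_buy(qty=1): fills=#3x#2:1@98; bids=[#1:3@95] asks=[#2:2@98]
After op 4 [order #4] market_buy(qty=2): fills=#4x#2:2@98; bids=[#1:3@95] asks=[-]
After op 5 [order #5] limit_sell(price=95, qty=7): fills=#1x#5:3@95; bids=[-] asks=[#5:4@95]
After op 6 [order #6] limit_buy(price=101, qty=10): fills=#6x#5:4@95; bids=[#6:6@101] asks=[-]
After op 7 [order #7] limit_buy(price=100, qty=9): fills=none; bids=[#6:6@101 #7:9@100] asks=[-]
After op 8 [order #8] limit_sell(price=95, qty=7): fills=#6x#8:6@101 #7x#8:1@100; bids=[#7:8@100] asks=[-]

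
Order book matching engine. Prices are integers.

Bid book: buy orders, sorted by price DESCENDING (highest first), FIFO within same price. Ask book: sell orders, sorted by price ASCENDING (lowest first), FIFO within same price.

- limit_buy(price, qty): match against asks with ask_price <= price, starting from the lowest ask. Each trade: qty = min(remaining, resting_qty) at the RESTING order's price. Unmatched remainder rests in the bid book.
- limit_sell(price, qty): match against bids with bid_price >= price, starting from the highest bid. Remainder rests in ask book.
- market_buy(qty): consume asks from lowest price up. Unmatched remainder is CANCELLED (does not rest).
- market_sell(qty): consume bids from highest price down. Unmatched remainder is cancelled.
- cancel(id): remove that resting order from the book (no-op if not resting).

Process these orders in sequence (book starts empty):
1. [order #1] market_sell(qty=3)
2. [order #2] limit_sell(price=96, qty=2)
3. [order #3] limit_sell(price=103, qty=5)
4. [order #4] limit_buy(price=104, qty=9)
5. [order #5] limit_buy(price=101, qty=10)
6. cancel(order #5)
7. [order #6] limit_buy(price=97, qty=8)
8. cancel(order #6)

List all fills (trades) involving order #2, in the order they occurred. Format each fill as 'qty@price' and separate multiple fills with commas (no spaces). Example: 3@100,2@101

Answer: 2@96

Derivation:
After op 1 [order #1] market_sell(qty=3): fills=none; bids=[-] asks=[-]
After op 2 [order #2] limit_sell(price=96, qty=2): fills=none; bids=[-] asks=[#2:2@96]
After op 3 [order #3] limit_sell(price=103, qty=5): fills=none; bids=[-] asks=[#2:2@96 #3:5@103]
After op 4 [order #4] limit_buy(price=104, qty=9): fills=#4x#2:2@96 #4x#3:5@103; bids=[#4:2@104] asks=[-]
After op 5 [order #5] limit_buy(price=101, qty=10): fills=none; bids=[#4:2@104 #5:10@101] asks=[-]
After op 6 cancel(order #5): fills=none; bids=[#4:2@104] asks=[-]
After op 7 [order #6] limit_buy(price=97, qty=8): fills=none; bids=[#4:2@104 #6:8@97] asks=[-]
After op 8 cancel(order #6): fills=none; bids=[#4:2@104] asks=[-]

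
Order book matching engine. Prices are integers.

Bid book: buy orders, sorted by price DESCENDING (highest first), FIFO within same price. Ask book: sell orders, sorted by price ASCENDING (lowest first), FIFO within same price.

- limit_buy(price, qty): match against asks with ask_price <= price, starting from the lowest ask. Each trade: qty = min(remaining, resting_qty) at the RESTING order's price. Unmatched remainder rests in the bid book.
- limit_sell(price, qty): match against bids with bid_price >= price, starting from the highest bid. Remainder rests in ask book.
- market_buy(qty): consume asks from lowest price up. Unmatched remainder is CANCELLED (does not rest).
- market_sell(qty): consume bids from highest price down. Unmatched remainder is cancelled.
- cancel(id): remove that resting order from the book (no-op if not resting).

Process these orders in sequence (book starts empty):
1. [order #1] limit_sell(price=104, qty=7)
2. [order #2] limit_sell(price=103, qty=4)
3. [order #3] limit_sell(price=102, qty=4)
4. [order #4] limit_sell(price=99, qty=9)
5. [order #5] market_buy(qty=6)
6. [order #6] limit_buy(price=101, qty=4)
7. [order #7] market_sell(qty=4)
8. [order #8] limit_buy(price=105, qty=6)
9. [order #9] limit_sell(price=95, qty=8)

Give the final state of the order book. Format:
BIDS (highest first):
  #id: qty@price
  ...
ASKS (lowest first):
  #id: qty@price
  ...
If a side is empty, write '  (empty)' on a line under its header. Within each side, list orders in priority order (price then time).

After op 1 [order #1] limit_sell(price=104, qty=7): fills=none; bids=[-] asks=[#1:7@104]
After op 2 [order #2] limit_sell(price=103, qty=4): fills=none; bids=[-] asks=[#2:4@103 #1:7@104]
After op 3 [order #3] limit_sell(price=102, qty=4): fills=none; bids=[-] asks=[#3:4@102 #2:4@103 #1:7@104]
After op 4 [order #4] limit_sell(price=99, qty=9): fills=none; bids=[-] asks=[#4:9@99 #3:4@102 #2:4@103 #1:7@104]
After op 5 [order #5] market_buy(qty=6): fills=#5x#4:6@99; bids=[-] asks=[#4:3@99 #3:4@102 #2:4@103 #1:7@104]
After op 6 [order #6] limit_buy(price=101, qty=4): fills=#6x#4:3@99; bids=[#6:1@101] asks=[#3:4@102 #2:4@103 #1:7@104]
After op 7 [order #7] market_sell(qty=4): fills=#6x#7:1@101; bids=[-] asks=[#3:4@102 #2:4@103 #1:7@104]
After op 8 [order #8] limit_buy(price=105, qty=6): fills=#8x#3:4@102 #8x#2:2@103; bids=[-] asks=[#2:2@103 #1:7@104]
After op 9 [order #9] limit_sell(price=95, qty=8): fills=none; bids=[-] asks=[#9:8@95 #2:2@103 #1:7@104]

Answer: BIDS (highest first):
  (empty)
ASKS (lowest first):
  #9: 8@95
  #2: 2@103
  #1: 7@104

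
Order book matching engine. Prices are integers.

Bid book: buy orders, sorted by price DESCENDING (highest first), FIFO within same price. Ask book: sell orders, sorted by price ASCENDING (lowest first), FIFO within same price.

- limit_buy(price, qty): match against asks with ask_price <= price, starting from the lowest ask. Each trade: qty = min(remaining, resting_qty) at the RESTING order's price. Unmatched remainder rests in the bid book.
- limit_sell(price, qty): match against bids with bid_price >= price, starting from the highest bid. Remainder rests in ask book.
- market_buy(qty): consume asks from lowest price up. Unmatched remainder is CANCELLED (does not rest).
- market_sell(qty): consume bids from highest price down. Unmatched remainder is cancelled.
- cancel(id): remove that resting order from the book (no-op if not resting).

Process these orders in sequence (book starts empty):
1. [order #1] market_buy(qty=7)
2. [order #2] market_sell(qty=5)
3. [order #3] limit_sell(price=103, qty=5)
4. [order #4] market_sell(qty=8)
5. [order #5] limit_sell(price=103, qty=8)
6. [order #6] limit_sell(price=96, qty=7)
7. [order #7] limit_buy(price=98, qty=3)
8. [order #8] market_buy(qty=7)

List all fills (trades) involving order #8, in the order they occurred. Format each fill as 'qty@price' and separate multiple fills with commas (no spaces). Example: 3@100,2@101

After op 1 [order #1] market_buy(qty=7): fills=none; bids=[-] asks=[-]
After op 2 [order #2] market_sell(qty=5): fills=none; bids=[-] asks=[-]
After op 3 [order #3] limit_sell(price=103, qty=5): fills=none; bids=[-] asks=[#3:5@103]
After op 4 [order #4] market_sell(qty=8): fills=none; bids=[-] asks=[#3:5@103]
After op 5 [order #5] limit_sell(price=103, qty=8): fills=none; bids=[-] asks=[#3:5@103 #5:8@103]
After op 6 [order #6] limit_sell(price=96, qty=7): fills=none; bids=[-] asks=[#6:7@96 #3:5@103 #5:8@103]
After op 7 [order #7] limit_buy(price=98, qty=3): fills=#7x#6:3@96; bids=[-] asks=[#6:4@96 #3:5@103 #5:8@103]
After op 8 [order #8] market_buy(qty=7): fills=#8x#6:4@96 #8x#3:3@103; bids=[-] asks=[#3:2@103 #5:8@103]

Answer: 4@96,3@103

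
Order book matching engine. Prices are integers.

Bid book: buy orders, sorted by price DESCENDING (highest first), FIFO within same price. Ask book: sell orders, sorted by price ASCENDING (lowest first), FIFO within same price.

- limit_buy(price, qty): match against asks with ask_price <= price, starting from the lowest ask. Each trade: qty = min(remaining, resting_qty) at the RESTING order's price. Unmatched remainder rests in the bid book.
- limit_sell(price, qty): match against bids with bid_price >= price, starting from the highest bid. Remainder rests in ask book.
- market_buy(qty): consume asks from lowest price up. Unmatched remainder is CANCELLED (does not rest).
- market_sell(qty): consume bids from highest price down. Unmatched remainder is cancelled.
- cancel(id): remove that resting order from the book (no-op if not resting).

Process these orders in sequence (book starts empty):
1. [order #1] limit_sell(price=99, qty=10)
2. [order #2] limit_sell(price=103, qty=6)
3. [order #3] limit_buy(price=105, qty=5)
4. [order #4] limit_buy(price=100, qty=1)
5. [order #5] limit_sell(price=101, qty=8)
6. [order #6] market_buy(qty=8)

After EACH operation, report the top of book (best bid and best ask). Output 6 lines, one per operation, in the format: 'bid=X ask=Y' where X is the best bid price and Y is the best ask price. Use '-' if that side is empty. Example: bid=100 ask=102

Answer: bid=- ask=99
bid=- ask=99
bid=- ask=99
bid=- ask=99
bid=- ask=99
bid=- ask=101

Derivation:
After op 1 [order #1] limit_sell(price=99, qty=10): fills=none; bids=[-] asks=[#1:10@99]
After op 2 [order #2] limit_sell(price=103, qty=6): fills=none; bids=[-] asks=[#1:10@99 #2:6@103]
After op 3 [order #3] limit_buy(price=105, qty=5): fills=#3x#1:5@99; bids=[-] asks=[#1:5@99 #2:6@103]
After op 4 [order #4] limit_buy(price=100, qty=1): fills=#4x#1:1@99; bids=[-] asks=[#1:4@99 #2:6@103]
After op 5 [order #5] limit_sell(price=101, qty=8): fills=none; bids=[-] asks=[#1:4@99 #5:8@101 #2:6@103]
After op 6 [order #6] market_buy(qty=8): fills=#6x#1:4@99 #6x#5:4@101; bids=[-] asks=[#5:4@101 #2:6@103]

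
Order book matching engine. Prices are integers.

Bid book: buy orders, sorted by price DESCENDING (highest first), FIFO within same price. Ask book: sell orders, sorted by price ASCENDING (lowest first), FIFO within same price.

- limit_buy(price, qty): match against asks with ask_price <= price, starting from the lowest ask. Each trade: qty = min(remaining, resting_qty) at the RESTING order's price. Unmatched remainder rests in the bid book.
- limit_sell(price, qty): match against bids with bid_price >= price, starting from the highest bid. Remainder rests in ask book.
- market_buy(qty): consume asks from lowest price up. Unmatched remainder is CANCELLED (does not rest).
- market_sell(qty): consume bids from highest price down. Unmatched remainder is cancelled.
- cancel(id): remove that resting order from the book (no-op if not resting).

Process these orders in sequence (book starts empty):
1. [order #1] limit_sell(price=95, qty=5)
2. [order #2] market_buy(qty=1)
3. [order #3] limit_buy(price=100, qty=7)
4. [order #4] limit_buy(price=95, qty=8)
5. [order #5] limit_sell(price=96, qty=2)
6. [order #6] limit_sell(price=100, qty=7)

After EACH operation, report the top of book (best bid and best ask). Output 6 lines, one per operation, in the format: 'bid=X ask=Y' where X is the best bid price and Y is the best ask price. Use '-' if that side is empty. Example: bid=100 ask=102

Answer: bid=- ask=95
bid=- ask=95
bid=100 ask=-
bid=100 ask=-
bid=100 ask=-
bid=95 ask=100

Derivation:
After op 1 [order #1] limit_sell(price=95, qty=5): fills=none; bids=[-] asks=[#1:5@95]
After op 2 [order #2] market_buy(qty=1): fills=#2x#1:1@95; bids=[-] asks=[#1:4@95]
After op 3 [order #3] limit_buy(price=100, qty=7): fills=#3x#1:4@95; bids=[#3:3@100] asks=[-]
After op 4 [order #4] limit_buy(price=95, qty=8): fills=none; bids=[#3:3@100 #4:8@95] asks=[-]
After op 5 [order #5] limit_sell(price=96, qty=2): fills=#3x#5:2@100; bids=[#3:1@100 #4:8@95] asks=[-]
After op 6 [order #6] limit_sell(price=100, qty=7): fills=#3x#6:1@100; bids=[#4:8@95] asks=[#6:6@100]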